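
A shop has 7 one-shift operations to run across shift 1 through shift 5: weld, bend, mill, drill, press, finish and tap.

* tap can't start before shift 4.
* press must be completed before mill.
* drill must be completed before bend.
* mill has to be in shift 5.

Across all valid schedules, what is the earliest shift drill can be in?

shift 1

Downstream work caps drill at shift 4.
drill at shift 1 is achievable: bend=shift 2, mill=shift 5, drill=shift 1, finish=shift 1, tap=shift 4, weld=shift 1, press=shift 1.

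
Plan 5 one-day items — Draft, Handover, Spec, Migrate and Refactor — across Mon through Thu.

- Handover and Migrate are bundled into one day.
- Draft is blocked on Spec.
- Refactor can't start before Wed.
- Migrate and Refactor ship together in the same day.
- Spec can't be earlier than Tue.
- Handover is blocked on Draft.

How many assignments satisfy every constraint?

1

Enumerating: Spec -> Tue; Draft -> Wed; Handover -> Thu; Migrate -> Thu; Refactor -> Thu.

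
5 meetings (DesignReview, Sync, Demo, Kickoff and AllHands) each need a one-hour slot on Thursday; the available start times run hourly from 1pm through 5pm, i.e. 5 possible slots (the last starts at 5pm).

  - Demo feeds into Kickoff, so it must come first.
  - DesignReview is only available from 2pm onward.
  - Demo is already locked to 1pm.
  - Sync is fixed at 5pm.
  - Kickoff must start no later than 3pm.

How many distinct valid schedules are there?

Splitting on DesignReview: it can be 2pm (10), 3pm (10), 4pm (10), 5pm (10). Listing each branch's schedules as (Sync, Demo, Kickoff, AllHands):
DesignReview=2pm: (5pm,1pm,2pm,1pm) (5pm,1pm,2pm,2pm) (5pm,1pm,2pm,3pm) (5pm,1pm,2pm,4pm) (5pm,1pm,2pm,5pm) (5pm,1pm,3pm,1pm) (5pm,1pm,3pm,2pm) (5pm,1pm,3pm,3pm) (5pm,1pm,3pm,4pm) (5pm,1pm,3pm,5pm) — 10.
DesignReview=3pm: (5pm,1pm,2pm,1pm) (5pm,1pm,2pm,2pm) (5pm,1pm,2pm,3pm) (5pm,1pm,2pm,4pm) (5pm,1pm,2pm,5pm) (5pm,1pm,3pm,1pm) (5pm,1pm,3pm,2pm) (5pm,1pm,3pm,3pm) (5pm,1pm,3pm,4pm) (5pm,1pm,3pm,5pm) — 10.
DesignReview=4pm: (5pm,1pm,2pm,1pm) (5pm,1pm,2pm,2pm) (5pm,1pm,2pm,3pm) (5pm,1pm,2pm,4pm) (5pm,1pm,2pm,5pm) (5pm,1pm,3pm,1pm) (5pm,1pm,3pm,2pm) (5pm,1pm,3pm,3pm) (5pm,1pm,3pm,4pm) (5pm,1pm,3pm,5pm) — 10.
DesignReview=5pm: (5pm,1pm,2pm,1pm) (5pm,1pm,2pm,2pm) (5pm,1pm,2pm,3pm) (5pm,1pm,2pm,4pm) (5pm,1pm,2pm,5pm) (5pm,1pm,3pm,1pm) (5pm,1pm,3pm,2pm) (5pm,1pm,3pm,3pm) (5pm,1pm,3pm,4pm) (5pm,1pm,3pm,5pm) — 10.
Summing: 10 + 10 + 10 + 10 = 40.

40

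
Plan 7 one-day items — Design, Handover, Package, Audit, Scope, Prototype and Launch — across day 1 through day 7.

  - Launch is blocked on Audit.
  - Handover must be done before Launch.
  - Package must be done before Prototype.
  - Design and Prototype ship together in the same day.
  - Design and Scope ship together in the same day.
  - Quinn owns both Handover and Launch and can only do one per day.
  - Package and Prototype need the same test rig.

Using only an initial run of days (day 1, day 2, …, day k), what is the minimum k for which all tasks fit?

2 days

The precedence chain requires at least 2 distinct days.
2 works (last occupied day: day 2): for example Scope in day 2; Launch in day 2; Prototype in day 2; Design in day 2; Package in day 1; Audit in day 1; Handover in day 1.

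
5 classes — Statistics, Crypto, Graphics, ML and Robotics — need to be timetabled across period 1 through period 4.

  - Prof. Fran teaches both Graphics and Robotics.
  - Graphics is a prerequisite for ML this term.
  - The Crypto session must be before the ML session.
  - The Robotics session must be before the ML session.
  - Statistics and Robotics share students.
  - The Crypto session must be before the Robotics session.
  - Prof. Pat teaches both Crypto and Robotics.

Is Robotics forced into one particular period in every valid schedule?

No

Robotics can be period 2 (e.g. Robotics=period 2; Crypto=period 1; ML=period 3; Statistics=period 1; Graphics=period 1) or period 3 (e.g. ML -> period 4, Crypto -> period 1, Robotics -> period 3, Graphics -> period 1, Statistics -> period 1).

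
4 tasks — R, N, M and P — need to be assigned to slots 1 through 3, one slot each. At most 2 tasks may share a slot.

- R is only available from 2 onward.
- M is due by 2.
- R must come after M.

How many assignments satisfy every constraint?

21

Splitting on R: it can be 2 (7), 3 (14). Listing each branch's schedules as (N, M, P):
R=2: (1,1,2) (1,1,3) (2,1,1) (2,1,3) (3,1,1) (3,1,2) (3,1,3) — 7.
R=3: (1,1,2) (1,1,3) (1,2,1) (1,2,2) (1,2,3) (2,1,1) (2,1,2) (2,1,3) (2,2,1) (2,2,3) (3,1,1) (3,1,2) (3,2,1) (3,2,2) — 14.
Summing: 7 + 14 = 21.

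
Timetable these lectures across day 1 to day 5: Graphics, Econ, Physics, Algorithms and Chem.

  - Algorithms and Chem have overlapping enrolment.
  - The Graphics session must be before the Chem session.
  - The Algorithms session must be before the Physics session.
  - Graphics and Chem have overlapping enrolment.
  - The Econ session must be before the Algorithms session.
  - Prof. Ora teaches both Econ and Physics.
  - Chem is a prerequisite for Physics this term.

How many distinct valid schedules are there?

26

Splitting on Graphics: it can be day 1 (15), day 2 (8), day 3 (3). Listing each branch's schedules as (Econ, Physics, Algorithms, Chem) by day number:
Graphics=day 1: (1,4,2,3) (1,4,3,2) (1,5,2,3) (1,5,2,4) (1,5,3,2) (1,5,3,4) (1,5,4,2) (1,5,4,3) (2,4,3,2) (2,5,3,2) (2,5,3,4) (2,5,4,2) (2,5,4,3) (3,5,4,2) (3,5,4,3) — 15.
Graphics=day 2: (1,4,2,3) (1,5,2,3) (1,5,2,4) (1,5,3,4) (1,5,4,3) (2,5,3,4) (2,5,4,3) (3,5,4,3) — 8.
Graphics=day 3: (1,5,2,4) (1,5,3,4) (2,5,3,4) — 3.
Summing: 15 + 8 + 3 = 26.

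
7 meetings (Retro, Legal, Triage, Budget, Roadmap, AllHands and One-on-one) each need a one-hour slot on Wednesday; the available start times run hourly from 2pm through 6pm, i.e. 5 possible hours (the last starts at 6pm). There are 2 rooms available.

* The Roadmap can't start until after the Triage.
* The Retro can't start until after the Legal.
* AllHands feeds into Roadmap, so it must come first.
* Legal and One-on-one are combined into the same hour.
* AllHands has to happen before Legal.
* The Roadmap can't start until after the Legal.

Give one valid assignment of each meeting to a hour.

One-on-one in 3pm; Roadmap in 4pm; Legal in 3pm; AllHands in 2pm; Triage in 2pm; Retro in 4pm; Budget in 5pm

Checking: Triage(2pm) before Roadmap(4pm); Legal(3pm) before Roadmap(4pm); Legal(3pm) before Retro(4pm); AllHands(2pm) before Roadmap(4pm); AllHands(2pm) before Legal(3pm); Legal = One-on-one = 3pm; max 2 per hour (cap 2).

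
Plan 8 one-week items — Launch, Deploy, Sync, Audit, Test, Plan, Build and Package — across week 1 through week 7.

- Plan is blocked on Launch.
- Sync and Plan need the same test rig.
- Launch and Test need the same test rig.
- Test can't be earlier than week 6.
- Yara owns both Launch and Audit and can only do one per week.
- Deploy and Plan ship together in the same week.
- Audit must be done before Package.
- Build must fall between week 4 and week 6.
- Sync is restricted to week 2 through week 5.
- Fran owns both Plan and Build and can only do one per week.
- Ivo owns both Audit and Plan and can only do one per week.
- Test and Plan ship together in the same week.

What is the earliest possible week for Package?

week 2

Precedence pushes Package to at least week 2.
Package at week 2 is achievable: Audit -> week 1; Deploy -> week 6; Sync -> week 2; Test -> week 6; Plan -> week 6; Build -> week 4; Package -> week 2; Launch -> week 2.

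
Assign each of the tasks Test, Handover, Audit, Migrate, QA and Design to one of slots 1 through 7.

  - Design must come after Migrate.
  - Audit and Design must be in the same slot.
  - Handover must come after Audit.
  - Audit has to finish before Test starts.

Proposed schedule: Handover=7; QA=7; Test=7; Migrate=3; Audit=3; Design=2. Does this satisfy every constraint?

Audit and Design must be in the same slot — violated.
Design must come after Migrate — violated.
Handover must come after Audit — holds.
Audit has to finish before Test starts — holds.

No — it violates: Design must come after Migrate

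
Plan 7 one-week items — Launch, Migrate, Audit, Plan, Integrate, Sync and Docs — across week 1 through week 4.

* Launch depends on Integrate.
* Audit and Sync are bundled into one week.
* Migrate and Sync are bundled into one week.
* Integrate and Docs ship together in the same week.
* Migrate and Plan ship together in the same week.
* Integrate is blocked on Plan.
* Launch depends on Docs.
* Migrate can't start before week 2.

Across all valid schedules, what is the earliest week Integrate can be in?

week 3

Precedence pushes Integrate to at least week 3; downstream work caps Integrate at week 3.
Integrate at week 3 is achievable: Audit in week 2, Migrate in week 2, Sync in week 2, Integrate in week 3, Plan in week 2, Docs in week 3, Launch in week 4.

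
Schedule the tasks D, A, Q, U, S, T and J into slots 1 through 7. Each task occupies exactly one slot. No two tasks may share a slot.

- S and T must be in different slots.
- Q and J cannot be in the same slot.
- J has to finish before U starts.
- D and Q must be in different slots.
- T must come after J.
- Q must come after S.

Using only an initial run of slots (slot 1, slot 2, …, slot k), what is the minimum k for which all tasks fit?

The precedence chain requires at least 2 distinct slots.
With at most 1 per slot and 7 tasks, at least 7 slots are needed.
7 works (last occupied slot: 7): for example Q -> 3, U -> 4, D -> 6, A -> 7, J -> 1, T -> 5, S -> 2.

7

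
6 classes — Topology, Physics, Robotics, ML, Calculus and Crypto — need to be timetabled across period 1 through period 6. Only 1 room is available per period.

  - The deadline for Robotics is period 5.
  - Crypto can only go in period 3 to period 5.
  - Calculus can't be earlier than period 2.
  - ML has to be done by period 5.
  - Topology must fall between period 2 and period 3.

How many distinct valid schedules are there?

50

Splitting on Topology: it can be period 2 (30), period 3 (20). Listing each branch's schedules as (Physics, Robotics, ML, Calculus, Crypto) by period number:
Topology=period 2: (1,3,4,6,5) (1,3,5,6,4) (1,4,3,6,5) (1,4,5,6,3) (1,5,3,6,4) (1,5,4,6,3) (3,1,4,6,5) (3,1,5,6,4) (3,4,1,6,5) (3,5,1,6,4) (4,1,3,6,5) (4,1,5,6,3) (4,3,1,6,5) (4,5,1,6,3) (5,1,3,6,4) (5,1,4,6,3) (5,3,1,6,4) (5,4,1,6,3) (6,1,3,4,5) (6,1,3,5,4) (6,1,4,3,5) (6,1,4,5,3) (6,1,5,3,4) (6,1,5,4,3) (6,3,1,4,5) (6,3,1,5,4) (6,4,1,3,5) (6,4,1,5,3) (6,5,1,3,4) (6,5,1,4,3) — 30.
Topology=period 3: (1,2,4,6,5) (1,2,5,6,4) (1,4,2,6,5) (1,5,2,6,4) (2,1,4,6,5) (2,1,5,6,4) (2,4,1,6,5) (2,5,1,6,4) (4,1,2,6,5) (4,2,1,6,5) (5,1,2,6,4) (5,2,1,6,4) (6,1,2,4,5) (6,1,2,5,4) (6,1,4,2,5) (6,1,5,2,4) (6,2,1,4,5) (6,2,1,5,4) (6,4,1,2,5) (6,5,1,2,4) — 20.
Summing: 30 + 20 = 50.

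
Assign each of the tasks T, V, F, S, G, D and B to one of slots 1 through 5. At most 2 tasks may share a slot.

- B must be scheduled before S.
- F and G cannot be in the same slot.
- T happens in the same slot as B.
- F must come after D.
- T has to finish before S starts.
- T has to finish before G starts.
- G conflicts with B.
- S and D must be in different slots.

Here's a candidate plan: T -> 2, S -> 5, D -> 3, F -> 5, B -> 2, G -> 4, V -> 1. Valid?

At most 2 tasks may share a slot — holds.
S and D must be in different slots — holds.
F must come after D — holds.
B must be scheduled before S — holds.
F and G cannot be in the same slot — holds.
G conflicts with B — holds.
T has to finish before G starts — holds.
T happens in the same slot as B — holds.
T has to finish before S starts — holds.

Valid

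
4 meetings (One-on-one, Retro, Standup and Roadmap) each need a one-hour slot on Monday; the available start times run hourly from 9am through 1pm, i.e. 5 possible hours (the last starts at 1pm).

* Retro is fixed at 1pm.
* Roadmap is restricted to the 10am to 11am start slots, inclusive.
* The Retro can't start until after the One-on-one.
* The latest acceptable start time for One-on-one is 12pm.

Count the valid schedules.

Splitting on One-on-one: it can be 9am (10), 10am (10), 11am (10), 12pm (10). Listing each branch's schedules as (Retro, Standup, Roadmap):
One-on-one=9am: (1pm,9am,10am) (1pm,9am,11am) (1pm,10am,10am) (1pm,10am,11am) (1pm,11am,10am) (1pm,11am,11am) (1pm,12pm,10am) (1pm,12pm,11am) (1pm,1pm,10am) (1pm,1pm,11am) — 10.
One-on-one=10am: (1pm,9am,10am) (1pm,9am,11am) (1pm,10am,10am) (1pm,10am,11am) (1pm,11am,10am) (1pm,11am,11am) (1pm,12pm,10am) (1pm,12pm,11am) (1pm,1pm,10am) (1pm,1pm,11am) — 10.
One-on-one=11am: (1pm,9am,10am) (1pm,9am,11am) (1pm,10am,10am) (1pm,10am,11am) (1pm,11am,10am) (1pm,11am,11am) (1pm,12pm,10am) (1pm,12pm,11am) (1pm,1pm,10am) (1pm,1pm,11am) — 10.
One-on-one=12pm: (1pm,9am,10am) (1pm,9am,11am) (1pm,10am,10am) (1pm,10am,11am) (1pm,11am,10am) (1pm,11am,11am) (1pm,12pm,10am) (1pm,12pm,11am) (1pm,1pm,10am) (1pm,1pm,11am) — 10.
Summing: 10 + 10 + 10 + 10 = 40.

40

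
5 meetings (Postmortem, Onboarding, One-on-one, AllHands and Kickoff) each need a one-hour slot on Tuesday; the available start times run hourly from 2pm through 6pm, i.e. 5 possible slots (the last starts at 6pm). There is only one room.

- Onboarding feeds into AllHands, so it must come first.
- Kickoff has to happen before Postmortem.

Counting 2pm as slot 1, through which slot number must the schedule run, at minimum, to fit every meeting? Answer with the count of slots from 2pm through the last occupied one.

5

The precedence chain requires at least 2 distinct slots.
With at most 1 per slot and 5 meetings, at least 5 slots are needed.
5 works (last occupied slot: 6pm): for example One-on-one -> 6pm; AllHands -> 5pm; Onboarding -> 4pm; Kickoff -> 2pm; Postmortem -> 3pm.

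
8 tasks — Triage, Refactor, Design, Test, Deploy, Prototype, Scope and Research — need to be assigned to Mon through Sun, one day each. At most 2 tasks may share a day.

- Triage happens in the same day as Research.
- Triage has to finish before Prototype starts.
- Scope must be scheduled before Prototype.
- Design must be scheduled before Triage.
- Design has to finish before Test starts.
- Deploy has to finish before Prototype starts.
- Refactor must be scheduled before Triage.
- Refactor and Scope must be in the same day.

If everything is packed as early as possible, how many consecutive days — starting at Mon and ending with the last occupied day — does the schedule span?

4 days

The precedence chain requires at least 3 distinct days.
With at most 2 per day and 8 tasks, at least 4 days are needed.
4 works (last occupied day: Thu): for example Deploy in Mon, Prototype in Thu, Scope in Tue, Research in Wed, Test in Thu, Triage in Wed, Design in Mon, Refactor in Tue.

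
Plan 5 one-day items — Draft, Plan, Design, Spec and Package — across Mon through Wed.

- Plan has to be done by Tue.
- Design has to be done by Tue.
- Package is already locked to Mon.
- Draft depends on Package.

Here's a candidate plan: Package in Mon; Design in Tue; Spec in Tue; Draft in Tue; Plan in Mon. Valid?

Valid

Draft depends on Package — holds.
Plan has to be done by Tue — holds.
Package is already locked to Mon — holds.
Design has to be done by Tue — holds.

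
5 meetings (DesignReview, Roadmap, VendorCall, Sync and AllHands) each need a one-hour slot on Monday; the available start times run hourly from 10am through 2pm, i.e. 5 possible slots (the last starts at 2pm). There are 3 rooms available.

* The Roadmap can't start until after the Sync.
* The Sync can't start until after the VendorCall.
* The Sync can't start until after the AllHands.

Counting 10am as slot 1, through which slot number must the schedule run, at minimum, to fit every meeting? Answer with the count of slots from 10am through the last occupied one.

The precedence chain requires at least 3 distinct slots.
With at most 3 per slot and 5 meetings, at least 2 slots are needed.
3 works (last occupied slot: 12pm): for example Sync -> 11am; DesignReview -> 10am; AllHands -> 10am; VendorCall -> 10am; Roadmap -> 12pm.

3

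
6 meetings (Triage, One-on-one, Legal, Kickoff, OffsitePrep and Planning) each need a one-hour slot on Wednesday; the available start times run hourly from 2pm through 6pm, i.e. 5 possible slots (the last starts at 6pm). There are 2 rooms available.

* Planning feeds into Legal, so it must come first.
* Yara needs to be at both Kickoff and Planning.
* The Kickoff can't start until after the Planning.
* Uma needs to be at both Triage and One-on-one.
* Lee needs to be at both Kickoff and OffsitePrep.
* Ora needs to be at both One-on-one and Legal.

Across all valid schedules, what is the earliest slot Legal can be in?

Precedence pushes Legal to at least 3pm.
Legal at 3pm is achievable: Planning=2pm; One-on-one=4pm; Kickoff=3pm; Legal=3pm; Triage=2pm; OffsitePrep=4pm.

3pm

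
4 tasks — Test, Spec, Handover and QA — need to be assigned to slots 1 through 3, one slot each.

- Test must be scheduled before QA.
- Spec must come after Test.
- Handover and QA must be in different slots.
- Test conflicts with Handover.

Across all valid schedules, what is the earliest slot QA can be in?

Precedence pushes QA to at least 2.
QA at 2 is achievable: QA=2, Test=1, Spec=2, Handover=3.

2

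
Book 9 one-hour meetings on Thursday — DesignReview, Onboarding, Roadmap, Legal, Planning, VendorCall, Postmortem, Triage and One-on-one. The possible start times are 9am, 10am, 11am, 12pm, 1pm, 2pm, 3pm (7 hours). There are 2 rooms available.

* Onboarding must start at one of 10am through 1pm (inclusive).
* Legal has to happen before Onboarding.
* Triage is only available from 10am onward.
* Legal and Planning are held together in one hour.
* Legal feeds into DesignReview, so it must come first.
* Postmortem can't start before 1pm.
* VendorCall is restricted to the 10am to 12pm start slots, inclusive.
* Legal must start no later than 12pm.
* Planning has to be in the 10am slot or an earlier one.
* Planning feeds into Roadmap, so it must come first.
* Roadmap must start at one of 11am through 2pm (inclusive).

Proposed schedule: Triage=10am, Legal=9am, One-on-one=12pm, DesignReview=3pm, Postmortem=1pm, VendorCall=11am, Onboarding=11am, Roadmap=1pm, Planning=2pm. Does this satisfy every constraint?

Planning has to be in the 10am slot or an earlier one — violated.
Triage is only available from 10am onward — holds.
There are 2 rooms available — holds.
Legal has to happen before Onboarding — holds.
Legal feeds into DesignReview, so it must come first — holds.
Postmortem can't start before 1pm — holds.
Legal must start no later than 12pm — holds.
VendorCall is restricted to the 10am to 12pm start slots, inclusive — holds.
Planning feeds into Roadmap, so it must come first — violated.
Legal and Planning are held together in one hour — violated.
Onboarding must start at one of 10am through 1pm (inclusive) — holds.
Roadmap must start at one of 11am through 2pm (inclusive) — holds.

No — it violates: Legal and Planning are held together in one hour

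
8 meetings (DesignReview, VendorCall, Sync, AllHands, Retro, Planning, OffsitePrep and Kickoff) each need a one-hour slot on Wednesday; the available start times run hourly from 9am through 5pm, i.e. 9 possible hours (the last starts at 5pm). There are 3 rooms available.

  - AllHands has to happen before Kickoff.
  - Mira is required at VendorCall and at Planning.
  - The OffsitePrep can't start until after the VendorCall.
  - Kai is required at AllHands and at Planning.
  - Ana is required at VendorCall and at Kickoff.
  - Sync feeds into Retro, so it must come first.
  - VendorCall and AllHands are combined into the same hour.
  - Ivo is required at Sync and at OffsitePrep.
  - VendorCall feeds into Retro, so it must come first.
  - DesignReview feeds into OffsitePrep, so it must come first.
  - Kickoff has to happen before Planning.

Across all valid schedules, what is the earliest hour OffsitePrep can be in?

Precedence pushes OffsitePrep to at least 10am.
OffsitePrep at 10am is achievable: Kickoff -> 10am, DesignReview -> 9am, VendorCall -> 9am, OffsitePrep -> 10am, Sync -> 11am, Retro -> 12pm, Planning -> 11am, AllHands -> 9am.

10am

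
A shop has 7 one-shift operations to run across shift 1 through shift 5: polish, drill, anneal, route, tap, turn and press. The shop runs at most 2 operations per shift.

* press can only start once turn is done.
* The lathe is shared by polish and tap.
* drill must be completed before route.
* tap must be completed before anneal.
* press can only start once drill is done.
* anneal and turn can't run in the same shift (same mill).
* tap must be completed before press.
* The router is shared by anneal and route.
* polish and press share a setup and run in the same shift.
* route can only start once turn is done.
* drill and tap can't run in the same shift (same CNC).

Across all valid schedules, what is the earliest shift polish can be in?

shift 3

Polish must be in the same shift as press, which can't be before shift 2, so polish is at least shift 2.
polish at shift 3 is achievable: tap in shift 2, turn in shift 1, press in shift 3, route in shift 2, drill in shift 1, anneal in shift 4, polish in shift 3.
Nothing earlier works — the conflict and capacity constraints rule out every shift before shift 3.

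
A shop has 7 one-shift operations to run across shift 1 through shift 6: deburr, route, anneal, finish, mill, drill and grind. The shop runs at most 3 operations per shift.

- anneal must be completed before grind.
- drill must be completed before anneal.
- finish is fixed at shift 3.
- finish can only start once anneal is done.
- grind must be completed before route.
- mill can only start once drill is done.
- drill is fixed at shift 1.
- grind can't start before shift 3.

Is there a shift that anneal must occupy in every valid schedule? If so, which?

shift 2

drill is fixed at shift 1 and must come before anneal, so anneal is at least shift 2.
finish is fixed at shift 3 and must come after anneal, so anneal is at most shift 2.
So anneal must be shift 2.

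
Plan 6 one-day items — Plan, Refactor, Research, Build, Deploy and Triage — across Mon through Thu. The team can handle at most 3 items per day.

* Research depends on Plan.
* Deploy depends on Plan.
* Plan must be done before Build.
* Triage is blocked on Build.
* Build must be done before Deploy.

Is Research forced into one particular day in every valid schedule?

No

Research can be Tue (e.g. Triage=Wed; Deploy=Wed; Refactor=Mon; Research=Tue; Plan=Mon; Build=Tue) or Wed (e.g. Research in Wed; Triage in Wed; Deploy in Wed; Build in Tue; Refactor in Mon; Plan in Mon).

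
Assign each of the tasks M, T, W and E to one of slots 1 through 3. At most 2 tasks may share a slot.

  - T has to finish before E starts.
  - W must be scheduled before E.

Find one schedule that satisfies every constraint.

E -> 2, W -> 1, T -> 1, M -> 2

Checking: W(1) before E(2); T(1) before E(2); max 2 per slot (cap 2).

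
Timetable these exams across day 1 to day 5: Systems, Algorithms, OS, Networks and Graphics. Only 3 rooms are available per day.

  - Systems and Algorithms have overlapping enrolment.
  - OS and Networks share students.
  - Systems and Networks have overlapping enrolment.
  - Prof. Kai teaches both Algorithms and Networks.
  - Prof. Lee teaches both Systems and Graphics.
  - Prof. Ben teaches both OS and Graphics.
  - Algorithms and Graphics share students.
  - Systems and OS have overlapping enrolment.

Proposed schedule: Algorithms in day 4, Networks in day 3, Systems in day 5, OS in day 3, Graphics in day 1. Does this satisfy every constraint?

Systems and OS have overlapping enrolment — holds.
Only 3 rooms are available per day — holds.
Prof. Ben teaches both OS and Graphics — holds.
Algorithms and Graphics share students — holds.
Prof. Lee teaches both Systems and Graphics — holds.
OS and Networks share students — violated.
Systems and Algorithms have overlapping enrolment — holds.
Prof. Kai teaches both Algorithms and Networks — holds.
Systems and Networks have overlapping enrolment — holds.

No — it violates: OS and Networks share students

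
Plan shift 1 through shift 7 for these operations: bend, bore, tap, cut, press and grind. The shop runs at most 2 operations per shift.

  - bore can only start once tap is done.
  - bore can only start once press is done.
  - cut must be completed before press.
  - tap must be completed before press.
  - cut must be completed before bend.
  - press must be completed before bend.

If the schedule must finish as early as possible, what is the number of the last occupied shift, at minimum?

The precedence chain requires at least 3 distinct shifts.
With at most 2 per shift and 6 operations, at least 3 shifts are needed.
3 works (last occupied shift: shift 3): for example press in shift 2; bend in shift 3; grind in shift 2; tap in shift 1; cut in shift 1; bore in shift 3.

3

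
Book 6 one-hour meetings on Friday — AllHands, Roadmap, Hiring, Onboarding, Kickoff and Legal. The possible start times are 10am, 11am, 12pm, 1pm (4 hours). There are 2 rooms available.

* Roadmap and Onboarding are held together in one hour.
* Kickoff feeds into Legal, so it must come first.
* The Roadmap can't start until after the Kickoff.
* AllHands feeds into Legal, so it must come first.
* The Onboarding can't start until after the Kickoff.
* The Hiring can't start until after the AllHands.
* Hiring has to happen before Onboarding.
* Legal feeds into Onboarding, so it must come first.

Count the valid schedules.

9

Splitting on AllHands: it can be 10am (7), 11am (2). Listing each branch's schedules as (Roadmap, Hiring, Onboarding, Kickoff, Legal):
AllHands=10am: (12pm,11am,12pm,10am,11am) (1pm,11am,1pm,10am,11am) (1pm,11am,1pm,10am,12pm) (1pm,11am,1pm,11am,12pm) (1pm,12pm,1pm,10am,11am) (1pm,12pm,1pm,10am,12pm) (1pm,12pm,1pm,11am,12pm) — 7.
AllHands=11am: (1pm,12pm,1pm,10am,12pm) (1pm,12pm,1pm,11am,12pm) — 2.
Summing: 7 + 2 = 9.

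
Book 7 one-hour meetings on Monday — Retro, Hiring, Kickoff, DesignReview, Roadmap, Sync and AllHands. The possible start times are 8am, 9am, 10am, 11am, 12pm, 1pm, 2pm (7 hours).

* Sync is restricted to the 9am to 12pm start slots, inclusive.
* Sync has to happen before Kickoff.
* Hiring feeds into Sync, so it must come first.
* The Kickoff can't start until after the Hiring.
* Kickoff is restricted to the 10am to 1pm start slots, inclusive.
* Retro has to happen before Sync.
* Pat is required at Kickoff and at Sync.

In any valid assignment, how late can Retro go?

11am

Downstream work caps Retro at 11am.
Retro at 11am is achievable: Sync in 12pm, AllHands in 8am, Retro in 11am, DesignReview in 8am, Kickoff in 1pm, Hiring in 8am, Roadmap in 8am.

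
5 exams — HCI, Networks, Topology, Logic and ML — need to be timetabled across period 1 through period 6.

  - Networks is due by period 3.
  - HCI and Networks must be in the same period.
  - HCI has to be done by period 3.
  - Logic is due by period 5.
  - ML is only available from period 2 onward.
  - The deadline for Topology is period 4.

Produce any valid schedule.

HCI -> period 1, Topology -> period 1, Logic -> period 1, ML -> period 2, Networks -> period 1

Checking: HCI = Networks = period 1; HCI=period 1 in [period 1,period 3]; Networks=period 1 in [period 1,period 3]; ML=period 2 in [period 2,period 6]; Logic=period 1 in [period 1,period 5]; Topology=period 1 in [period 1,period 4].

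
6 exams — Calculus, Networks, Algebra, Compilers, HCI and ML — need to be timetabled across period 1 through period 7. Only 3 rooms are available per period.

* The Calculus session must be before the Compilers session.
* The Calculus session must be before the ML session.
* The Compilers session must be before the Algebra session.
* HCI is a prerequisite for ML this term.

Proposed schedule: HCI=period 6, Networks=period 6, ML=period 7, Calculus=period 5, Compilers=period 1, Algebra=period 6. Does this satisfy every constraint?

Only 3 rooms are available per period — holds.
The Calculus session must be before the ML session — holds.
The Compilers session must be before the Algebra session — holds.
HCI is a prerequisite for ML this term — holds.
The Calculus session must be before the Compilers session — violated.

Invalid. The Calculus session must be before the Compilers session.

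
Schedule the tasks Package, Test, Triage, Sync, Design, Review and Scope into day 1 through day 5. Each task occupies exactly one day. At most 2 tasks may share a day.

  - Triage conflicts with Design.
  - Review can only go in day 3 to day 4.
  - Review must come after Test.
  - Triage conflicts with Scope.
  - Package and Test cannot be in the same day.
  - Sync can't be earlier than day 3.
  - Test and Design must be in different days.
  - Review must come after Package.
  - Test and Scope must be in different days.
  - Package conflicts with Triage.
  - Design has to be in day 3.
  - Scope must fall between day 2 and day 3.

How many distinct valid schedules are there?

Splitting on Package: it can be day 1 (5), day 2 (19), day 3 (5). Listing each branch's schedules as (Test, Triage, Sync, Design, Review, Scope) by day number:
Package=day 1: (2,2,4,3,4,3) (2,2,5,3,4,3) (2,4,5,3,4,3) (2,5,4,3,4,3) (2,5,5,3,4,3) — 5.
Package=day 2: (1,1,3,3,4,2) (1,1,4,3,3,2) (1,1,4,3,4,2) (1,1,4,3,4,3) (1,1,5,3,3,2) (1,1,5,3,4,2) (1,1,5,3,4,3) (1,4,3,3,4,2) (1,4,4,3,3,2) (1,4,5,3,3,2) (1,4,5,3,4,2) (1,4,5,3,4,3) (1,5,3,3,4,2) (1,5,4,3,3,2) (1,5,4,3,4,2) (1,5,4,3,4,3) (1,5,5,3,3,2) (1,5,5,3,4,2) (1,5,5,3,4,3) — 19.
Package=day 3: (1,1,4,3,4,2) (1,1,5,3,4,2) (1,4,5,3,4,2) (1,5,4,3,4,2) (1,5,5,3,4,2) — 5.
Summing: 5 + 19 + 5 = 29.

29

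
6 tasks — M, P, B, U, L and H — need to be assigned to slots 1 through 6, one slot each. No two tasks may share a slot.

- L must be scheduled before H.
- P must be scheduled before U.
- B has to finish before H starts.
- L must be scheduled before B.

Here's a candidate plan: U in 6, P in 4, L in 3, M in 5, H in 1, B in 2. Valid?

B has to finish before H starts — violated.
No two tasks may share a slot — holds.
P must be scheduled before U — holds.
L must be scheduled before H — violated.
L must be scheduled before B — violated.

Invalid. L must be scheduled before H.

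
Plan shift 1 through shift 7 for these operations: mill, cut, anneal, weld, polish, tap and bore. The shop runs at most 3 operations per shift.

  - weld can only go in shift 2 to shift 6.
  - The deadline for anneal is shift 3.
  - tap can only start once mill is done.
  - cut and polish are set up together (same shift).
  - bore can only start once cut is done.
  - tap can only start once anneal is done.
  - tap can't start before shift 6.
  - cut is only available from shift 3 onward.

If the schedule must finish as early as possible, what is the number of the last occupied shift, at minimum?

6

The precedence chain requires at least 2 distinct shifts.
With at most 3 per shift and 7 operations, at least 3 shifts are needed.
tap can't be placed before shift 6, so the schedule must run through at least shift 6.
6 works (last occupied shift: shift 6): for example tap -> shift 6, weld -> shift 2, polish -> shift 3, anneal -> shift 1, cut -> shift 3, mill -> shift 1, bore -> shift 4.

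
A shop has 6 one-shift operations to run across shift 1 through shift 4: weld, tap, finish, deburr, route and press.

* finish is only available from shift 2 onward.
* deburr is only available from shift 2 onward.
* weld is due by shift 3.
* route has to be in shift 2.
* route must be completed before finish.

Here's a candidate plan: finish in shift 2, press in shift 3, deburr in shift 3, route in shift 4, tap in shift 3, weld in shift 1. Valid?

No. route must be completed before finish is not satisfied.

weld is due by shift 3 — holds.
route has to be in shift 2 — violated.
route must be completed before finish — violated.
finish is only available from shift 2 onward — holds.
deburr is only available from shift 2 onward — holds.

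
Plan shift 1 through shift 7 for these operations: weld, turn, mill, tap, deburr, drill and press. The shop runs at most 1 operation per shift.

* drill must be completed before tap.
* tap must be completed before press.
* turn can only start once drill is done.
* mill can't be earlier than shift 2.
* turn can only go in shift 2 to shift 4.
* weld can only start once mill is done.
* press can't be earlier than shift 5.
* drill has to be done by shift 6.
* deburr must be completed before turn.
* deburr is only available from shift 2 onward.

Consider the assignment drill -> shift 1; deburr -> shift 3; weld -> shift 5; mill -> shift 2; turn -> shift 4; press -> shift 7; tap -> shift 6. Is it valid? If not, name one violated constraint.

deburr is only available from shift 2 onward — holds.
The shop runs at most 1 operation per shift — holds.
turn can only go in shift 2 to shift 4 — holds.
deburr must be completed before turn — holds.
drill must be completed before tap — holds.
weld can only start once mill is done — holds.
drill has to be done by shift 6 — holds.
mill can't be earlier than shift 2 — holds.
press can't be earlier than shift 5 — holds.
tap must be completed before press — holds.
turn can only start once drill is done — holds.

Yes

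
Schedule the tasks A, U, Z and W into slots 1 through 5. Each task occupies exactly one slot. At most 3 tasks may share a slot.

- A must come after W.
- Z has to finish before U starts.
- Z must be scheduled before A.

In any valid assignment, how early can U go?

2

Precedence pushes U to at least 2.
U at 2 is achievable: W=1, U=2, A=2, Z=1.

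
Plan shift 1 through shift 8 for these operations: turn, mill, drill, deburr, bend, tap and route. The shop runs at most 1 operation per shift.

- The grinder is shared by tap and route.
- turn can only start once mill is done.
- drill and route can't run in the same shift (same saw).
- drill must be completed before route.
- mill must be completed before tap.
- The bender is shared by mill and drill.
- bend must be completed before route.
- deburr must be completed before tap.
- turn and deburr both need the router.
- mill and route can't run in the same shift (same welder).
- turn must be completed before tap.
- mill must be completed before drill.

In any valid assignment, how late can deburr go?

Downstream work caps deburr at shift 7.
deburr at shift 7 is achievable: drill -> shift 3; turn -> shift 2; mill -> shift 1; tap -> shift 8; route -> shift 5; bend -> shift 4; deburr -> shift 7.

shift 7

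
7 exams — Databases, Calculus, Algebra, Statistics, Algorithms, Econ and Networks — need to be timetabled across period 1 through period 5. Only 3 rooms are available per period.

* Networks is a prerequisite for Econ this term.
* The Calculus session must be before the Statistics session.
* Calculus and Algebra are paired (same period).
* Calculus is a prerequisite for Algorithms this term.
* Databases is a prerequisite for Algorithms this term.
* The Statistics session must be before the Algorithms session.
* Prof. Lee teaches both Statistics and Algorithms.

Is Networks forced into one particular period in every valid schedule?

No

Networks can be period 1 (e.g. Databases -> period 2, Calculus -> period 1, Networks -> period 1, Algebra -> period 1, Algorithms -> period 3, Econ -> period 2, Statistics -> period 2) or period 2 (e.g. Databases=period 1, Algorithms=period 3, Statistics=period 2, Networks=period 2, Econ=period 3, Algebra=period 1, Calculus=period 1).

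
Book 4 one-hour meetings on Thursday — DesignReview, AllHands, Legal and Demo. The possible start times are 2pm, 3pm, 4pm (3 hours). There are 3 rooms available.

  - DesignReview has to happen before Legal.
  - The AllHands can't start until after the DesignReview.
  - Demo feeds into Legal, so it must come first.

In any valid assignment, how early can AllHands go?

3pm

Precedence pushes AllHands to at least 3pm.
AllHands at 3pm is achievable: Legal=3pm; AllHands=3pm; DesignReview=2pm; Demo=2pm.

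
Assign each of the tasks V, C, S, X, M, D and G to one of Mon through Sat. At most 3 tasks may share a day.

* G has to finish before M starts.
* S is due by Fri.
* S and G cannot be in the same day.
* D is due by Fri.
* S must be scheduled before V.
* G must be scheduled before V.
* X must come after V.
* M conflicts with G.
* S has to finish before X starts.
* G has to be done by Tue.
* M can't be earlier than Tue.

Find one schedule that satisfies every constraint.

X=Thu, C=Mon, D=Mon, V=Wed, G=Mon, S=Tue, M=Tue

Checking: S(Tue) before V(Wed); V(Wed) before X(Thu); S(Tue) before X(Thu); G(Mon) before V(Wed); G(Mon) before M(Tue); M(Tue) != G(Mon); S(Tue) != G(Mon); D=Mon in [Mon,Fri]; G=Mon in [Mon,Tue]; M=Tue in [Tue,Sat]; S=Tue in [Mon,Fri]; max 3 per day (cap 3).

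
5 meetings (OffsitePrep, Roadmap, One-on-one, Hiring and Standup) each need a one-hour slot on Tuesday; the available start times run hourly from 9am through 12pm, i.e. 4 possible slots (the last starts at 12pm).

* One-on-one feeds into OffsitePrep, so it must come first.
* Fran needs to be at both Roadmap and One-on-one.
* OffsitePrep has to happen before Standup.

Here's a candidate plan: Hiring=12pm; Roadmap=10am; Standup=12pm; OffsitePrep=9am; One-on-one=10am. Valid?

No. One-on-one feeds into OffsitePrep, so it must come first is not satisfied.

Fran needs to be at both Roadmap and One-on-one — violated.
One-on-one feeds into OffsitePrep, so it must come first — violated.
OffsitePrep has to happen before Standup — holds.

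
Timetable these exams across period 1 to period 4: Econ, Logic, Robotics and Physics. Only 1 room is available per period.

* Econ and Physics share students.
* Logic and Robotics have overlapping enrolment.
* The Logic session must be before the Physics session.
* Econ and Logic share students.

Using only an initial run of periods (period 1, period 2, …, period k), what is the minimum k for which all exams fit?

4 periods

The precedence chain requires at least 2 distinct periods.
With at most 1 per period and 4 exams, at least 4 periods are needed.
4 works (last occupied period: period 4): for example Econ=period 3, Physics=period 2, Robotics=period 4, Logic=period 1.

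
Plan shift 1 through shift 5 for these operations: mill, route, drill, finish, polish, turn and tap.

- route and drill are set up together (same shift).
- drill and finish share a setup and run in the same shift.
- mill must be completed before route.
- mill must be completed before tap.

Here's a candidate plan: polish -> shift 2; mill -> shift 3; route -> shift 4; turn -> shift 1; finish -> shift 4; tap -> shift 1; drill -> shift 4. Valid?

No. mill must be completed before tap is not satisfied.

mill must be completed before tap — violated.
drill and finish share a setup and run in the same shift — holds.
mill must be completed before route — holds.
route and drill are set up together (same shift) — holds.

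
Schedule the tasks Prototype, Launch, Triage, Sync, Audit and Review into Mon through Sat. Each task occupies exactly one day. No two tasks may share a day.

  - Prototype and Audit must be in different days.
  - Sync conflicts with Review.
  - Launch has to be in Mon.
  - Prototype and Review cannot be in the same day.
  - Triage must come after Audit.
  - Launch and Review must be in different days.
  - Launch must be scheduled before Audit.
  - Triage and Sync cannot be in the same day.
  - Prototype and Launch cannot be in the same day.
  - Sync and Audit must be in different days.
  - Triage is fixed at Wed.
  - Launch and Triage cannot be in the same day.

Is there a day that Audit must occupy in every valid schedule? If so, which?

Tue

Launch is fixed at Mon and must come before Audit, so Audit is at least Tue.
Triage is fixed at Wed and must come after Audit, so Audit is at most Tue.
So Audit must be Tue.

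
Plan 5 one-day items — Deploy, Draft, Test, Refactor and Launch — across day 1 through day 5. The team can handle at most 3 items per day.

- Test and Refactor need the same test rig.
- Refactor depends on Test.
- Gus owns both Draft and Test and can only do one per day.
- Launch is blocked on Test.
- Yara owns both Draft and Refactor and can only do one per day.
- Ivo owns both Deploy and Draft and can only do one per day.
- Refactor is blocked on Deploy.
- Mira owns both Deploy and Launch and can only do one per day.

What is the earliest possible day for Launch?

Precedence pushes Launch to at least day 2.
Launch at day 2 is achievable: Launch in day 2; Refactor in day 2; Draft in day 3; Deploy in day 1; Test in day 1.

day 2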